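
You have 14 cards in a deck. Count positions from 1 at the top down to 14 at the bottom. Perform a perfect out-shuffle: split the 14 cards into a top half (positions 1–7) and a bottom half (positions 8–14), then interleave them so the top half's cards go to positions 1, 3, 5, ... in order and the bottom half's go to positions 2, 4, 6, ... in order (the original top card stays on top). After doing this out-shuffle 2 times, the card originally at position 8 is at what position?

3

Track the card's position through each out-shuffle:
8 → 2 → 3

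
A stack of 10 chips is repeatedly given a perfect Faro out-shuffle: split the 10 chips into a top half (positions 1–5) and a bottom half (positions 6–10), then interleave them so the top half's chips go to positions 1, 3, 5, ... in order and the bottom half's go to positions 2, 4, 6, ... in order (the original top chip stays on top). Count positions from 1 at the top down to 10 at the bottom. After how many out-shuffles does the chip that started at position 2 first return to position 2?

Follow position 2 under repeated out-shuffles:
2 → 3 → 5 → 9 → 8 → 6 → 2
It first returns after 6 out-shuffles.

6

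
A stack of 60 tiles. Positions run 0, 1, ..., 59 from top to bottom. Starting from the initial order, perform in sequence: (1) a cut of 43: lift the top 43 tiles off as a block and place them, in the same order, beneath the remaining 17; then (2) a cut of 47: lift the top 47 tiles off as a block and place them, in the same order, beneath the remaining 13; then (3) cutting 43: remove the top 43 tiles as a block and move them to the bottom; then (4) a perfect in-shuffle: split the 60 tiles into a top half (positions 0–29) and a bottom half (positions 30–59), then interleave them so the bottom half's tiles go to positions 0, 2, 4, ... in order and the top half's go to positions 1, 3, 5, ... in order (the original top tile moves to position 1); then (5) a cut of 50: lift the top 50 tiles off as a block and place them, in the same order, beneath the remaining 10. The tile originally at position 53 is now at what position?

Track the tile from position 53 forward through each operation:
  after op 1 (cut 43): 53 → 10
  after op 2 (cut 47): 10 → 23
  after op 3 (cut 43): 23 → 40
  after op 4 (in-shuffle): 40 → 20
  after op 5 (cut 50): 20 → 30

30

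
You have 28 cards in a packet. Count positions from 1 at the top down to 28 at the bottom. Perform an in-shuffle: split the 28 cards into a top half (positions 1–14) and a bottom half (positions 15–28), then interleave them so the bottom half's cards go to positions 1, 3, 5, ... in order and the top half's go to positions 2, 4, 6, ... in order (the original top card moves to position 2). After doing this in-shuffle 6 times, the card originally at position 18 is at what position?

21

Track the card's position through each in-shuffle:
18 → 7 → 14 → 28 → 27 → 25 → 21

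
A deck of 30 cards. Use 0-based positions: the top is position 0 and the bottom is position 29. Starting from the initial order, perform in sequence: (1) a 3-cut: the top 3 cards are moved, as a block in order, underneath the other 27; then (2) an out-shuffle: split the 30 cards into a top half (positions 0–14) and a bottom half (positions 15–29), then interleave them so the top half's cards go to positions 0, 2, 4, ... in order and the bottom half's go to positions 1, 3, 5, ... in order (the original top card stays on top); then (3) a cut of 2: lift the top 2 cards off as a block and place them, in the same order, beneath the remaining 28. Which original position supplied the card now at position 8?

8

Undo the operations in reverse order, starting from position 8:
  undo op 3 (cut 2): 8 ← 10
  undo op 2 (out-shuffle, from top half): 10 ← 5
  undo op 1 (cut 3): 5 ← 8
So the card at position 8 came from original position 8.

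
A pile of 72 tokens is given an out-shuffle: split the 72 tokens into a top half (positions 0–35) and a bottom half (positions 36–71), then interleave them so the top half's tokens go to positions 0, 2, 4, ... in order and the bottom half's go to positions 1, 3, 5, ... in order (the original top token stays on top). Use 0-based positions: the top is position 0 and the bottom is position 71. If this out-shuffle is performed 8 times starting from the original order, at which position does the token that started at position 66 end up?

69

Track the token's position through each out-shuffle:
66 → 61 → 51 → 31 → 62 → 53 → 35 → 70 → 69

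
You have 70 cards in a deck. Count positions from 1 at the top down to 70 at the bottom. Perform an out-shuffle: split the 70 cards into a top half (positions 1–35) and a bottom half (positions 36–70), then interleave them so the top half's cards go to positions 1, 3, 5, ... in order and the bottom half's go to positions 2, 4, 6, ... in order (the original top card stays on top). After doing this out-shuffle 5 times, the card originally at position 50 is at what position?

51

Track the card's position through each out-shuffle:
50 → 30 → 59 → 48 → 26 → 51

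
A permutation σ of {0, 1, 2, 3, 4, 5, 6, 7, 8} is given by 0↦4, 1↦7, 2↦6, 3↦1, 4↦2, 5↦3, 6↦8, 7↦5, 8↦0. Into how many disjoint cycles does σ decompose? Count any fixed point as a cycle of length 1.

2

Cycle decomposition: (0 4 2 6 8) (1 7 5 3).
2 cycles.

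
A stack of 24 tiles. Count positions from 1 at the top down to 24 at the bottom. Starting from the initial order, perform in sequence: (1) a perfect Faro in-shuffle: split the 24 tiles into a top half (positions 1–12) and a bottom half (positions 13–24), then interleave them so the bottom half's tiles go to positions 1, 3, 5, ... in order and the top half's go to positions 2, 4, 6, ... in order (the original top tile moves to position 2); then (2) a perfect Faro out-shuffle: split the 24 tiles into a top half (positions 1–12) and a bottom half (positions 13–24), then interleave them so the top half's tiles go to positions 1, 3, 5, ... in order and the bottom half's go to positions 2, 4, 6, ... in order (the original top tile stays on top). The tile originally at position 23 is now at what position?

18

Track the tile from position 23 forward through each operation:
  after op 1 (in-shuffle): 23 → 21
  after op 2 (out-shuffle): 21 → 18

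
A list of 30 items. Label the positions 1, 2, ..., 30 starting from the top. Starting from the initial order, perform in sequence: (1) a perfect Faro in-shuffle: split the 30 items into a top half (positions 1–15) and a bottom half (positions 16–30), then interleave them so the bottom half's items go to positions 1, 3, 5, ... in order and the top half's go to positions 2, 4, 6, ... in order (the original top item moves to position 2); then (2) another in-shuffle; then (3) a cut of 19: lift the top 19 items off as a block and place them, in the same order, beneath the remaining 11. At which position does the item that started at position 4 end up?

27

Track the item from position 4 forward through each operation:
  after op 1 (in-shuffle): 4 → 8
  after op 2 (in-shuffle): 8 → 16
  after op 3 (cut 19): 16 → 27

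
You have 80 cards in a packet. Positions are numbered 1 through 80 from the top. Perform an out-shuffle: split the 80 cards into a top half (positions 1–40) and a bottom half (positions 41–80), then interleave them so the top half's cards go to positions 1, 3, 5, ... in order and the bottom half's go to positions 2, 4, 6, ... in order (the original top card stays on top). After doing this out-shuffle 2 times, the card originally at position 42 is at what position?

Track the card's position through each out-shuffle:
42 → 4 → 7

7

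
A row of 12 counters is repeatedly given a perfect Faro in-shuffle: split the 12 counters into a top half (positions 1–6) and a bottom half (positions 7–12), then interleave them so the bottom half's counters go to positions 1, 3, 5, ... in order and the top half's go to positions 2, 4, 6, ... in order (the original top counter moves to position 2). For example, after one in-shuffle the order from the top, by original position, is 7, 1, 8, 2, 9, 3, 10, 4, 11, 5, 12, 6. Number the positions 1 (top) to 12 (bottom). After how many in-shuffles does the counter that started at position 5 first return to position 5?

12

Follow position 5 under repeated in-shuffles:
5 → 10 → 7 → 1 → 2 → 4 → 8 → 3 → 6 → 12 → 11 → 9 → 5
It first returns after 12 in-shuffles.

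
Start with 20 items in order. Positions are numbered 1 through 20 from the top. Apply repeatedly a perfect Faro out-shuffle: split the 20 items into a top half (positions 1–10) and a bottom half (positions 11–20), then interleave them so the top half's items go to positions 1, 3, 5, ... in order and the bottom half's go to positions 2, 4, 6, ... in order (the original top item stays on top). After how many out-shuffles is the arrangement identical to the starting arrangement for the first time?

18

The out-shuffle permutes the 20 positions with cycle lengths [1, 1, 18].
Every item is home exactly when every cycle has completed a whole number of laps, i.e. after lcm(1, 18) = 18 out-shuffles.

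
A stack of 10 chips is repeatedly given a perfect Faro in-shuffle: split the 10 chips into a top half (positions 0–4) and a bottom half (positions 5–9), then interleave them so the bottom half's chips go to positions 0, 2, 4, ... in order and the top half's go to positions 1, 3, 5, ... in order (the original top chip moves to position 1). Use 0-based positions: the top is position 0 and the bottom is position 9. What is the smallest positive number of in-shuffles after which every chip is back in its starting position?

The in-shuffle permutes the 10 positions with cycle lengths [10].
Every chip is home exactly when every cycle has completed a whole number of laps, i.e. after lcm(10) = 10 in-shuffles.

10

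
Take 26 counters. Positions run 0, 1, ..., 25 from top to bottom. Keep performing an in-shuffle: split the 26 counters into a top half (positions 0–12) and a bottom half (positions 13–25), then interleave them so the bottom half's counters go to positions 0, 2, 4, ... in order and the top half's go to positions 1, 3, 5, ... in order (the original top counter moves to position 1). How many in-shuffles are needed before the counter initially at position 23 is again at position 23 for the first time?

Follow position 23 under repeated in-shuffles:
23 → 20 → 14 → 2 → 5 → 11 → 23
It first returns after 6 in-shuffles.

6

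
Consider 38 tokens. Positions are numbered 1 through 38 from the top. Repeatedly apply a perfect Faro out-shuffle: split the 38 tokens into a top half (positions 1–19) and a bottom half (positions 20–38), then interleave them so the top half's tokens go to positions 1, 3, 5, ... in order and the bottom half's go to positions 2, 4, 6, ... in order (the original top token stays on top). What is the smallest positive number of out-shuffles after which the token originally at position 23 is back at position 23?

Follow position 23 under repeated out-shuffles:
23 → 8 → 15 → 29 → 20 → 2 → 3 → 5 → ... → 23 (length 36)
It first returns after 36 out-shuffles.

36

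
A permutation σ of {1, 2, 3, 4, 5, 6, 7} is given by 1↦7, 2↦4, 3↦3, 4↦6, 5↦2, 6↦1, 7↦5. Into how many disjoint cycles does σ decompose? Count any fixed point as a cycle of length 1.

Cycle decomposition: (1 7 5 2 4 6) (3).
2 cycles.

2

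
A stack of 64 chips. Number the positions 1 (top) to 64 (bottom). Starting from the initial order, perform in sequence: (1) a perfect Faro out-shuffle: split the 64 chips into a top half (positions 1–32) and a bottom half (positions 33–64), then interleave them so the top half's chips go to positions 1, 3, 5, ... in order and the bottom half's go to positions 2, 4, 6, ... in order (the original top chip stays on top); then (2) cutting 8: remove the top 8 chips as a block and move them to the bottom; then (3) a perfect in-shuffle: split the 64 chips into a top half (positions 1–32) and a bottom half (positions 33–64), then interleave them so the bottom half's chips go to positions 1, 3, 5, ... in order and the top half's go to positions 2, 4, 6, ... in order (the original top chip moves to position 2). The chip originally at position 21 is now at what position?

1

Track the chip from position 21 forward through each operation:
  after op 1 (out-shuffle): 21 → 41
  after op 2 (cut 8): 41 → 33
  after op 3 (in-shuffle): 33 → 1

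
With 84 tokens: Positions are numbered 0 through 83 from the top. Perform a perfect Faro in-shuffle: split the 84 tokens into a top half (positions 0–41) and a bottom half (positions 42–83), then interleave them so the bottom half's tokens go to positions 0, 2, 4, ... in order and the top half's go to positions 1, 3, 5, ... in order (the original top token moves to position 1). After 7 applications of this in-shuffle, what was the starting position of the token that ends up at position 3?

7

Work backwards from position 3, undoing one in-shuffle at a time:
3 ← 1 ← 0 ← 42 ← 63 ← 31 ← 15 ← 7
So the token now at position 3 started at position 7.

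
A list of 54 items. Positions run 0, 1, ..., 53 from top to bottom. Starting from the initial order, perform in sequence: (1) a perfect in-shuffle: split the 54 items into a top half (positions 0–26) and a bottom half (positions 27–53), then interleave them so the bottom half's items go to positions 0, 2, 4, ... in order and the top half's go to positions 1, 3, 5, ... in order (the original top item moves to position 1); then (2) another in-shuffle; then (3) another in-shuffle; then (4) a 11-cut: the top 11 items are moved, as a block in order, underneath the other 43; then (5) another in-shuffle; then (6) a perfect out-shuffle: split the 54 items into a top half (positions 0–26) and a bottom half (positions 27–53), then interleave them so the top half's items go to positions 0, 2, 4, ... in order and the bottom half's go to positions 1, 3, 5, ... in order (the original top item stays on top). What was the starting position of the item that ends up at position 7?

47

Undo the operations in reverse order, starting from position 7:
  undo op 6 (out-shuffle, from bottom half): 7 ← 30
  undo op 5 (in-shuffle, from bottom half): 30 ← 42
  undo op 4 (cut 11): 42 ← 53
  undo op 3 (in-shuffle, from top half): 53 ← 26
  undo op 2 (in-shuffle, from bottom half): 26 ← 40
  undo op 1 (in-shuffle, from bottom half): 40 ← 47
So the item at position 7 came from original position 47.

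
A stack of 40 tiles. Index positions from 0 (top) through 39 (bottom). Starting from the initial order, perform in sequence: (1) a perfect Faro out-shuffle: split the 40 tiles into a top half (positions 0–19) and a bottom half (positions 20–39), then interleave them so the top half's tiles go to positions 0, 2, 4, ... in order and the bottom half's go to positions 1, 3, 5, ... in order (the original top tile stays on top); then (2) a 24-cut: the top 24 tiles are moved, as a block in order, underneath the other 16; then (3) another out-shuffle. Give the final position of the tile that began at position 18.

24

Track the tile from position 18 forward through each operation:
  after op 1 (out-shuffle): 18 → 36
  after op 2 (cut 24): 36 → 12
  after op 3 (out-shuffle): 12 → 24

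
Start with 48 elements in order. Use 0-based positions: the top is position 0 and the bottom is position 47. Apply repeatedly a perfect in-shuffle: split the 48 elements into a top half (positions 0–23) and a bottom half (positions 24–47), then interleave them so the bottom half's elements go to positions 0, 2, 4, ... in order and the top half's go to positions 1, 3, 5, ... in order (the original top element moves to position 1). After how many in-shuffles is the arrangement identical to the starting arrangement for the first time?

The in-shuffle permutes the 48 positions with cycle lengths [3, 3, 21, 21].
Every element is home exactly when every cycle has completed a whole number of laps, i.e. after lcm(3, 21) = 21 in-shuffles.

21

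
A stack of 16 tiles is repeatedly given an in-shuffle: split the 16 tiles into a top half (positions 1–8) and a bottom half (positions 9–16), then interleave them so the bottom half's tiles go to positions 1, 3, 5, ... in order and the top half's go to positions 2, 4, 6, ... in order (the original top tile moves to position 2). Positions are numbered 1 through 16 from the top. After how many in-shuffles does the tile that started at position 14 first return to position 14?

8

Follow position 14 under repeated in-shuffles:
14 → 11 → 5 → 10 → 3 → 6 → 12 → 7 → 14
It first returns after 8 in-shuffles.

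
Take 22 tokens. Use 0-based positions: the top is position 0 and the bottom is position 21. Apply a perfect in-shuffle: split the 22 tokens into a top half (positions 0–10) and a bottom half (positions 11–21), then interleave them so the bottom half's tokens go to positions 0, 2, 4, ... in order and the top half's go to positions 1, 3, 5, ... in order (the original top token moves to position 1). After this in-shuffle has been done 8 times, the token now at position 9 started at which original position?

Work backwards from position 9, undoing one in-shuffle at a time:
9 ← 4 ← 13 ← 6 ← 14 ← 18 ← 20 ← 21 ← 10
So the token now at position 9 started at position 10.

10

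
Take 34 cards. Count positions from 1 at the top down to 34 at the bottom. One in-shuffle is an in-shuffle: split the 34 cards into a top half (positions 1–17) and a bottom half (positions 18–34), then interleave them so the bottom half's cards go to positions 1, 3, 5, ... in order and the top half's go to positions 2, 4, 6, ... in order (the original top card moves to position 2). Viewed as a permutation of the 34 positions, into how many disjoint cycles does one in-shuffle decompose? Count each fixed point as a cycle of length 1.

Trace each unvisited position around until it returns:
(1 2 4 8 16 32 ... len 12) (3 6 12 24 13 26 ... len 12) (5 10 20) (7 14 28 21) (15 30 25)
5 cycles in total.

5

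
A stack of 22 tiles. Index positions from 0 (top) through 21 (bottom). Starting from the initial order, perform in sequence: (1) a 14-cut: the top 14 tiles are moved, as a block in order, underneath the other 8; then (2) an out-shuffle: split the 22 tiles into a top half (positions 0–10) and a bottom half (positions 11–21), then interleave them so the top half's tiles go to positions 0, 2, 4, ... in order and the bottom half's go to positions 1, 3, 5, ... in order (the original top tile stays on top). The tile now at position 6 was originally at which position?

17

Undo the operations in reverse order, starting from position 6:
  undo op 2 (out-shuffle, from top half): 6 ← 3
  undo op 1 (cut 14): 3 ← 17
So the tile at position 6 came from original position 17.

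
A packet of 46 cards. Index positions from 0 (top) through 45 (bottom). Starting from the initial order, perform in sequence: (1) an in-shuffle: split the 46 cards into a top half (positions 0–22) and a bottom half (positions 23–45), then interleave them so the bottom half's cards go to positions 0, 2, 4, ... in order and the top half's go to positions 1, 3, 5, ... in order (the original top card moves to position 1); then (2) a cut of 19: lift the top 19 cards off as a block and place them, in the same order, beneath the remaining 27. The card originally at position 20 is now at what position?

Track the card from position 20 forward through each operation:
  after op 1 (in-shuffle): 20 → 41
  after op 2 (cut 19): 41 → 22

22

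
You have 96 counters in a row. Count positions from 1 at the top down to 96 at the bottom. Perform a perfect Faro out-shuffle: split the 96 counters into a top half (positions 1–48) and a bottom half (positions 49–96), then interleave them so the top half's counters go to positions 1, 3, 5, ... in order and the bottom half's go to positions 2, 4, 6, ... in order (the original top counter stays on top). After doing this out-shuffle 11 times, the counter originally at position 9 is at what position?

Track the counter's position through each out-shuffle:
9 → 17 → 33 → 65 → 34 → 67 → 38 → 75 → 54 → 12 → 23 → 45

45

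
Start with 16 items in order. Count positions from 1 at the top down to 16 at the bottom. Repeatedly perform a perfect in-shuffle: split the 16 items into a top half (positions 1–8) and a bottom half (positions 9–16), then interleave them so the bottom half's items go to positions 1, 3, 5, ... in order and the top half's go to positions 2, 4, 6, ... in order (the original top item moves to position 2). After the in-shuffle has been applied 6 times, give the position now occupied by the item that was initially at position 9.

Track the item's position through each in-shuffle:
9 → 1 → 2 → 4 → 8 → 16 → 15

15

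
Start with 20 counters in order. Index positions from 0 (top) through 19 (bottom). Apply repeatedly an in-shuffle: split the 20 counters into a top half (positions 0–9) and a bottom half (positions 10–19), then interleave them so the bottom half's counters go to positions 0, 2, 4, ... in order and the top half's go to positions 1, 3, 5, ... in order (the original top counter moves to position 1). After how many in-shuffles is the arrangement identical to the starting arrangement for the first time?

The in-shuffle permutes the 20 positions with cycle lengths [2, 3, 3, 6, 6].
Every counter is home exactly when every cycle has completed a whole number of laps, i.e. after lcm(2, 3, 6) = 6 in-shuffles.

6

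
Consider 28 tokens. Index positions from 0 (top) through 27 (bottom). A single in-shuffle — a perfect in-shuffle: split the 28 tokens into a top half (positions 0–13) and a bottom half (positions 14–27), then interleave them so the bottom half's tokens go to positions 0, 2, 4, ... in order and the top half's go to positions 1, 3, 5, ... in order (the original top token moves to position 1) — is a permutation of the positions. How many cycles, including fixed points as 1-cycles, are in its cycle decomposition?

Trace each unvisited position around until it returns:
(0 1 3 7 15 2 ... len 28)
1 cycle in total.

1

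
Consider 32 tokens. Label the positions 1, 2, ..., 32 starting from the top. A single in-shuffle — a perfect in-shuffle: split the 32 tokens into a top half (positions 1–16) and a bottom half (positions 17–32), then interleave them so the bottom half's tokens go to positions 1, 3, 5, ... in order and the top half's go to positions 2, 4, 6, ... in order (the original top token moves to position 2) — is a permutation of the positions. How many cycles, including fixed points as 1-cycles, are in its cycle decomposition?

4

Trace each unvisited position around until it returns:
(1 2 4 8 16 32 31 29 25 17) (3 6 12 24 15 30 27 21 9 18) (5 10 20 7 14 28 23 13 26 19) (11 22)
4 cycles in total.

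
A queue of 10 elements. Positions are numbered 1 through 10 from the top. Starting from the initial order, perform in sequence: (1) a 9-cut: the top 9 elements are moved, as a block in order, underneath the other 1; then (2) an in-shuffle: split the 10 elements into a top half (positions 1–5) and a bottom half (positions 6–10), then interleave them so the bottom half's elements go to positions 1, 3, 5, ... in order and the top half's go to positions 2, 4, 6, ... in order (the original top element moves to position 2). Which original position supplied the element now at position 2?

10

Undo the operations in reverse order, starting from position 2:
  undo op 2 (in-shuffle, from top half): 2 ← 1
  undo op 1 (cut 9): 1 ← 10
So the element at position 2 came from original position 10.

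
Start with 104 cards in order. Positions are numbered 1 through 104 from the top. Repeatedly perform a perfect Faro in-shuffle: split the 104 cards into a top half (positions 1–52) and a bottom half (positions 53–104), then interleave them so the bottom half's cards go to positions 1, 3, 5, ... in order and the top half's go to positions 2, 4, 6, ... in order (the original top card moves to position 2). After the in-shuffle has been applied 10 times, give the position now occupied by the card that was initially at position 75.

Track the card's position through each in-shuffle:
75 → 45 → 90 → 75 → 45 → 90 → 75 → 45 → 90 → 75 → 45

45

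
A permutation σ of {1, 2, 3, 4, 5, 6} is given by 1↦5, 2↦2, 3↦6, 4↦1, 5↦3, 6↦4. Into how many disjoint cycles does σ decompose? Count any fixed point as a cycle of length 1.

2

Cycle decomposition: (1 5 3 6 4) (2).
2 cycles.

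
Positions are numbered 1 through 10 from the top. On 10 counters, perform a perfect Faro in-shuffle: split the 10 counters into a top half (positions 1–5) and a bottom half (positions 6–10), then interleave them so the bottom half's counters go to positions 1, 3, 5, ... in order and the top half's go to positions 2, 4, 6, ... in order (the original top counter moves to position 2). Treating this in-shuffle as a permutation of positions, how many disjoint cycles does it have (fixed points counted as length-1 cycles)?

1

Trace each unvisited position around until it returns:
(1 2 4 8 5 10 9 7 3 6)
1 cycle in total.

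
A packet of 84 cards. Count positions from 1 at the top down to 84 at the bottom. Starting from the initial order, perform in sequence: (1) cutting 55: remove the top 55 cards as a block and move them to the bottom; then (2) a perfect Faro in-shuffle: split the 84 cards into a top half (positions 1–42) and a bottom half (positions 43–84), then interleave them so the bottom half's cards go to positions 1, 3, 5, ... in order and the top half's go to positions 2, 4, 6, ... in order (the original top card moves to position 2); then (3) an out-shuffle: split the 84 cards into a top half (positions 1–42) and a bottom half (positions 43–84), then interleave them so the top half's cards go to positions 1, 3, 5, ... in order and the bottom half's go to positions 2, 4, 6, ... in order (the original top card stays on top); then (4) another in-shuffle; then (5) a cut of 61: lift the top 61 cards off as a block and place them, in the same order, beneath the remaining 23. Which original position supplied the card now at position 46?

48

Undo the operations in reverse order, starting from position 46:
  undo op 5 (cut 61): 46 ← 23
  undo op 4 (in-shuffle, from bottom half): 23 ← 54
  undo op 3 (out-shuffle, from bottom half): 54 ← 69
  undo op 2 (in-shuffle, from bottom half): 69 ← 77
  undo op 1 (cut 55): 77 ← 48
So the card at position 46 came from original position 48.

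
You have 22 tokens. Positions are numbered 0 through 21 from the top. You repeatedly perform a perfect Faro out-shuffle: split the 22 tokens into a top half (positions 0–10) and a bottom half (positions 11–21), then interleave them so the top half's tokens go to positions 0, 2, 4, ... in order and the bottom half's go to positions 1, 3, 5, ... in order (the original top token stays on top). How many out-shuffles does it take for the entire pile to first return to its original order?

6

The out-shuffle permutes the 22 positions with cycle lengths [1, 1, 2, 3, 3, 6, 6].
Every token is home exactly when every cycle has completed a whole number of laps, i.e. after lcm(1, 2, 3, 6) = 6 out-shuffles.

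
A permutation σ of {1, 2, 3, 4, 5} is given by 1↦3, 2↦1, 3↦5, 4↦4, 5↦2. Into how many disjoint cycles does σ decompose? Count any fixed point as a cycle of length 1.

2

Cycle decomposition: (1 3 5 2) (4).
2 cycles.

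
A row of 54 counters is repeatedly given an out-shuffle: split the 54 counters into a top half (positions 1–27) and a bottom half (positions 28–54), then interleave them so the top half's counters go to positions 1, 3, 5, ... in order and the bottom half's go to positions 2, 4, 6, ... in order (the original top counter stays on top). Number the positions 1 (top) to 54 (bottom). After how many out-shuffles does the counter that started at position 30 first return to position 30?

Follow position 30 under repeated out-shuffles:
30 → 6 → 11 → 21 → 41 → 28 → 2 → 3 → ... → 30 (length 52)
It first returns after 52 out-shuffles.

52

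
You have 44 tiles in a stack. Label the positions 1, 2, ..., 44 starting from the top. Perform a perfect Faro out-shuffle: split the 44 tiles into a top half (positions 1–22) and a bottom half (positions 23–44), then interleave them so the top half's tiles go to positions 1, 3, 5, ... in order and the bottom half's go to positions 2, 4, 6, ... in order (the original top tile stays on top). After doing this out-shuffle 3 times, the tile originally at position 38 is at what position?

39

Track the tile's position through each out-shuffle:
38 → 32 → 20 → 39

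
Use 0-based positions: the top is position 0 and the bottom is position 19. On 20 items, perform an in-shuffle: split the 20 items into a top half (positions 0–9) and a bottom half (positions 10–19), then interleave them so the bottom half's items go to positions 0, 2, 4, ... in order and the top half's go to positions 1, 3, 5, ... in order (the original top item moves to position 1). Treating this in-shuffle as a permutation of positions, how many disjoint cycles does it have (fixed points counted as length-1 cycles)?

Trace each unvisited position around until it returns:
(0 1 3 7 15 10) (2 5 11) (4 9 19 18 16 12) (6 13) (8 17 14)
5 cycles in total.

5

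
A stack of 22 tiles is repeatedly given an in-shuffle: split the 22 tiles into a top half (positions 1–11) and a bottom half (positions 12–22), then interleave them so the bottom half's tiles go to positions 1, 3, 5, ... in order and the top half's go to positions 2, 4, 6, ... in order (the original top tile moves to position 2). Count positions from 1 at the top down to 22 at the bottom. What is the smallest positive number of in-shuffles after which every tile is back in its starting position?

The in-shuffle permutes the 22 positions with cycle lengths [11, 11].
Every tile is home exactly when every cycle has completed a whole number of laps, i.e. after lcm(11) = 11 in-shuffles.

11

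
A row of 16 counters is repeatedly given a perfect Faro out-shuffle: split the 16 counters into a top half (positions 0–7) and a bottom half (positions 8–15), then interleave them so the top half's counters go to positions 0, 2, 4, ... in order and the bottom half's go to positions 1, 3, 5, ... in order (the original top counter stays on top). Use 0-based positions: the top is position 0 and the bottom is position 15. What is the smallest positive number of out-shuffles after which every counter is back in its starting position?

The out-shuffle permutes the 16 positions with cycle lengths [1, 1, 2, 4, 4, 4].
Every counter is home exactly when every cycle has completed a whole number of laps, i.e. after lcm(1, 2, 4) = 4 out-shuffles.

4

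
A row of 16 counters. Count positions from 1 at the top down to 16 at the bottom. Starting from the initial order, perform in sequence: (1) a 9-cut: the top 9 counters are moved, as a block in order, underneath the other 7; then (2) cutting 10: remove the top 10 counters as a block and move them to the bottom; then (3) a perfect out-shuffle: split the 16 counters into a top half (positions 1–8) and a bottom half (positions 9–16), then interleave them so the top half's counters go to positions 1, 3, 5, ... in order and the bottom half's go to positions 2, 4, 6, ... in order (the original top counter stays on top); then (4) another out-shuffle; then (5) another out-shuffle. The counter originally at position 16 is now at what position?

Track the counter from position 16 forward through each operation:
  after op 1 (cut 9): 16 → 7
  after op 2 (cut 10): 7 → 13
  after op 3 (out-shuffle): 13 → 10
  after op 4 (out-shuffle): 10 → 4
  after op 5 (out-shuffle): 4 → 7

7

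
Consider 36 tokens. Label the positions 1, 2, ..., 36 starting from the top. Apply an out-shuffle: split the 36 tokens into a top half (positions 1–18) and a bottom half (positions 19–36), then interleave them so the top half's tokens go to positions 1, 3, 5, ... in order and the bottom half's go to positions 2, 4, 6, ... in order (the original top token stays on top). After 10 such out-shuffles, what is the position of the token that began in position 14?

13

Track the token's position through each out-shuffle:
14 → 27 → 18 → 35 → 34 → 32 → 28 → 20 → 4 → 7 → 13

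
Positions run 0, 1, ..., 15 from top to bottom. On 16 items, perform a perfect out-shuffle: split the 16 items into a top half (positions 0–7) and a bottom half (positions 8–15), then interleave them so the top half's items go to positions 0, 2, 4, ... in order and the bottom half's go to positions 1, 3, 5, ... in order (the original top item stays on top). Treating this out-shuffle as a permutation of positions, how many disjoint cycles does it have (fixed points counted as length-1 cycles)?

Trace each unvisited position around until it returns:
(0) (1 2 4 8) (3 6 12 9) (5 10) (7 14 13 11) (15)
6 cycles in total.

6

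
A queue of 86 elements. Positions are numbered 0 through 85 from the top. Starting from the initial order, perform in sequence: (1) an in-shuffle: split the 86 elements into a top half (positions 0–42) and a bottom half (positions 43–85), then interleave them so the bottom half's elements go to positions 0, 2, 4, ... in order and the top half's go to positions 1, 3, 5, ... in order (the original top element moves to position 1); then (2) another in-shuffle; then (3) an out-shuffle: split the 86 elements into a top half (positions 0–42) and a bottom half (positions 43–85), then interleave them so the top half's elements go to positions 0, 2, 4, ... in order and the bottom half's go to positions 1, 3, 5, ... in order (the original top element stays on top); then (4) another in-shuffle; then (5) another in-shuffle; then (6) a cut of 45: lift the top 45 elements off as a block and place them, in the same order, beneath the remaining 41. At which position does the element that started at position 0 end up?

Track the element from position 0 forward through each operation:
  after op 1 (in-shuffle): 0 → 1
  after op 2 (in-shuffle): 1 → 3
  after op 3 (out-shuffle): 3 → 6
  after op 4 (in-shuffle): 6 → 13
  after op 5 (in-shuffle): 13 → 27
  after op 6 (cut 45): 27 → 68

68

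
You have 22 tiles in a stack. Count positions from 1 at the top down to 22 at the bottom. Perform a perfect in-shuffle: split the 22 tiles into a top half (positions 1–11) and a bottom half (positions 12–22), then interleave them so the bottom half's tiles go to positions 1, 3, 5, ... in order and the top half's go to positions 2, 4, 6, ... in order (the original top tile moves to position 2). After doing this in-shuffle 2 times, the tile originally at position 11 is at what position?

Track the tile's position through each in-shuffle:
11 → 22 → 21

21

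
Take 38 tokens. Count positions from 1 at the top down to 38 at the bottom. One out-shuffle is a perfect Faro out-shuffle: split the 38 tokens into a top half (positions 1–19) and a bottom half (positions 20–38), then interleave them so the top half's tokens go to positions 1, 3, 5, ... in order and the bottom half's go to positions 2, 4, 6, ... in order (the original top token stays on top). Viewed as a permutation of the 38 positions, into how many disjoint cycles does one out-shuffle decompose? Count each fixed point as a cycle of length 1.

Trace each unvisited position around until it returns:
(1) (2 3 5 9 17 33 ... len 36) (38)
3 cycles in total.

3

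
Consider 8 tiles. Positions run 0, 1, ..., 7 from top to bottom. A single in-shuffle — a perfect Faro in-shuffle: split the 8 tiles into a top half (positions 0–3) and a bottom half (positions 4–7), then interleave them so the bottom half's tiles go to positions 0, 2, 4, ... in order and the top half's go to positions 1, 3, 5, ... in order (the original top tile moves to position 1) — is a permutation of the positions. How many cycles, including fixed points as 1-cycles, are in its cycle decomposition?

Trace each unvisited position around until it returns:
(0 1 3 7 6 4) (2 5)
2 cycles in total.

2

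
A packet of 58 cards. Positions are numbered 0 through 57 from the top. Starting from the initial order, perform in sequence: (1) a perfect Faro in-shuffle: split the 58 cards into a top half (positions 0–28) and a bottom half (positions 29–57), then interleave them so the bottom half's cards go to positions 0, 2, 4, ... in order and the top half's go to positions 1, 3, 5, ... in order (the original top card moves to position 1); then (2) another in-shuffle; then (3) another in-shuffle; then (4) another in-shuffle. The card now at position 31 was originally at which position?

1

Undo the operations in reverse order, starting from position 31:
  undo op 4 (in-shuffle, from top half): 31 ← 15
  undo op 3 (in-shuffle, from top half): 15 ← 7
  undo op 2 (in-shuffle, from top half): 7 ← 3
  undo op 1 (in-shuffle, from top half): 3 ← 1
So the card at position 31 came from original position 1.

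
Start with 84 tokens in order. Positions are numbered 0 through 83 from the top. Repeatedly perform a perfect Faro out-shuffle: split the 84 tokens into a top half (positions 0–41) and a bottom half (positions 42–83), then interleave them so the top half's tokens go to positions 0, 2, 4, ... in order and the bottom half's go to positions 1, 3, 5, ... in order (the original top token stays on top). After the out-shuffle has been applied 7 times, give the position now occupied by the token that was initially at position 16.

Track the token's position through each out-shuffle:
16 → 32 → 64 → 45 → 7 → 14 → 28 → 56

56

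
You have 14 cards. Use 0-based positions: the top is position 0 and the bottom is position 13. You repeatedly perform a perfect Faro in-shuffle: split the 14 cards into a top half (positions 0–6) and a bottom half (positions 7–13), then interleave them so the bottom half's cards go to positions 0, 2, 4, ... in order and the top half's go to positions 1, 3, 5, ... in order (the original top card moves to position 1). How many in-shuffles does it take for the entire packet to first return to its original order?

4

The in-shuffle permutes the 14 positions with cycle lengths [2, 4, 4, 4].
Every card is home exactly when every cycle has completed a whole number of laps, i.e. after lcm(2, 4) = 4 in-shuffles.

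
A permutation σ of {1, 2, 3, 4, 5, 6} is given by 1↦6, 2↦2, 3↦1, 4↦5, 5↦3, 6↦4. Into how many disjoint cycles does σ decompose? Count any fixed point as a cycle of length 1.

2

Cycle decomposition: (1 6 4 5 3) (2).
2 cycles.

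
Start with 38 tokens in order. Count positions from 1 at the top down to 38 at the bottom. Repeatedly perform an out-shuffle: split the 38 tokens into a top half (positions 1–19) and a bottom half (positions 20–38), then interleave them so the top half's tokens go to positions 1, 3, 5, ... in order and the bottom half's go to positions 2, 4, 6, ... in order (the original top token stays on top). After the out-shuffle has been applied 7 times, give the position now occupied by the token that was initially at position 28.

Track the token's position through each out-shuffle:
28 → 18 → 35 → 32 → 26 → 14 → 27 → 16

16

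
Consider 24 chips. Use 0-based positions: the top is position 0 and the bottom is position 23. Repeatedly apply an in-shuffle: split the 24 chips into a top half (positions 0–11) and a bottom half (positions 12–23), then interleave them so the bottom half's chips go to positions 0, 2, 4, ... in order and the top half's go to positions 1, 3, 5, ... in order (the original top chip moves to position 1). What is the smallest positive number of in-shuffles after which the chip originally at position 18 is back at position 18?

Follow position 18 under repeated in-shuffles:
18 → 12 → 0 → 1 → 3 → 7 → 15 → 6 → 13 → 2 → 5 → 11 → 23 → 22 → 20 → 16 → 8 → 17 → 10 → 21 → 18
It first returns after 20 in-shuffles.

20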